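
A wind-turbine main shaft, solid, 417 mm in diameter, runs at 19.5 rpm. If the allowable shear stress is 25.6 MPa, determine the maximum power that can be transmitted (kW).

J = πd⁴/32 = π(0.417)⁴/32 = 2.969×10^-3 m⁴.
T_max = τ_allow·J/r = 2.56×10^7 × 2.969×10^-3 / 0.208 = 364500 N·m.
ω = 2π·19.5/60 = 2.042 rad/s, so P_max = T_max·ω = 7.443×10^5 W.

744 kW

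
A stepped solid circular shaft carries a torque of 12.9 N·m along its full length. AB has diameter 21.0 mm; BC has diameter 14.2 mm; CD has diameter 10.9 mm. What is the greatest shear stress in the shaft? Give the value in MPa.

Under the same torque, τ_max = 16T/(πd³) is largest where d is smallest — segment CD (d = 10.9 mm).
τ_max = 16·12.90/(π·(0.0109)³) = 5.073×10^7 Pa.

50.7 MPa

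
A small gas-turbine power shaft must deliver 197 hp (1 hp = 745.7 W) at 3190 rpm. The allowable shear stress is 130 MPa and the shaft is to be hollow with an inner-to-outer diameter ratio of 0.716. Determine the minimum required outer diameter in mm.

28.6 mm

ω = 2π·3190/60 = 334.1 rad/s, so T = P/ω = 197×745.7 / 334.1 = 439.8 N·m.
For a hollow shaft with d_i/d_o = 0.716: τ_max = 16T/(π d_o³ (1−k⁴)), so d_o = [16T/(π τ_allow (1−k⁴))]^(1/3) = [16·439.8/(π·1.30×10^8·0.7372)]^(1/3) = 0.02859 m.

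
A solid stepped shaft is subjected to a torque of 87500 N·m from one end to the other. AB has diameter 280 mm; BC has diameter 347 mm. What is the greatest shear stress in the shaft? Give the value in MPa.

Under the same torque, τ_max = 16T/(πd³) is largest where d is smallest — segment AB (d = 280 mm).
τ_max = 16·87500/(π·(0.280)³) = 2.030×10^7 Pa.

20.3 MPa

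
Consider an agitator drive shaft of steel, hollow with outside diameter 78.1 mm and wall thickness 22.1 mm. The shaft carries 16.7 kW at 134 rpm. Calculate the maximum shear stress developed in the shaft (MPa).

ω = 2π·134/60 = 14.03 rad/s, so T = P/ω = 16.7×10³ / 14.03 = 1190 N·m.
J = π(d_o⁴ − d_i⁴)/32 = π(0.0781⁴ − 0.0339⁴)/32 = 3.523×10^-6 m⁴.
τ_max = T·r/J = 1190 × 0.0390 / 3.523×10^-6 = 1.319×10^7 Pa.

13.2 MPa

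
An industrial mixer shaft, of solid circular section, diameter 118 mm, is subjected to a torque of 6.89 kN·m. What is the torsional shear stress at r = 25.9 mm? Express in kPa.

J = πd⁴/32 = π(0.118)⁴/32 = 1.903×10^-5 m⁴.
Shear stress varies linearly with radius: τ = T·r/J = 6890 × 0.0259 / 1.903×10^-5 = 9.375×10^6 Pa.

9380 kPa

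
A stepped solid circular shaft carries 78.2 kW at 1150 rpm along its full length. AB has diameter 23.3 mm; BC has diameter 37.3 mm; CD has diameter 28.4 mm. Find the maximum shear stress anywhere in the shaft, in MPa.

261 MPa

ω = 2π·1150/60 = 120.4 rad/s, so T = P/ω = 78.2×10³ / 120.4 = 649.4 N·m.
Under the same torque, τ_max = 16T/(πd³) is largest where d is smallest — segment AB (d = 23.3 mm).
τ_max = 16·649.4/(π·(0.0233)³) = 2.614×10^8 Pa.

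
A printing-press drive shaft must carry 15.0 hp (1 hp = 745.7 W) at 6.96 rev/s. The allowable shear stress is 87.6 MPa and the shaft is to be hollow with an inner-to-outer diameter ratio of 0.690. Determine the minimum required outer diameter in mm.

26.8 mm

ω = 2π·6.96 = 43.73 rad/s, so T = P/ω = 15.0×745.7 / 43.73 = 255.8 N·m.
For a hollow shaft with d_i/d_o = 0.690: τ_max = 16T/(π d_o³ (1−k⁴)), so d_o = [16T/(π τ_allow (1−k⁴))]^(1/3) = [16·255.8/(π·8.76×10^7·0.7733)]^(1/3) = 0.02679 m.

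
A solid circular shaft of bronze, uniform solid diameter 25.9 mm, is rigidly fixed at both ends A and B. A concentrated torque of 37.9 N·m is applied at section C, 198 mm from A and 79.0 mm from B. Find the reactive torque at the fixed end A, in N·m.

With uniform GJ and both ends fixed, compatibility θ_AC = θ_CB gives T_A·a = T_B·b, together with T_A + T_B = T₀.
T_A = T₀·b/(a+b) = 37.90·79.0/277.0 = 10.81 N·m; T_B = 27.09 N·m.

10.8 N·m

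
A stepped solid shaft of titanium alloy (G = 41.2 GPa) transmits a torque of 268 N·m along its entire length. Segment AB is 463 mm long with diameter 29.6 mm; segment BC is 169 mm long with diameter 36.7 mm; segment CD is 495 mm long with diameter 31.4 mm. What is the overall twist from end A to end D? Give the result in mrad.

79.9 mrad

J_AB = π(0.0296)⁴/32 = 7.54×10^-8 m⁴; J_BC = π(0.0367)⁴/32 = 1.78×10^-7 m⁴; J_CD = π(0.0314)⁴/32 = 9.54×10^-8 m⁴.
θ = (T/G)·Σ L_i/J_i = (268.0/41.2×10⁹)·(0.463/7.54×10^-8 + 0.169/1.78×10^-7 + 0.495/9.54×10^-8) = 0.07987 rad.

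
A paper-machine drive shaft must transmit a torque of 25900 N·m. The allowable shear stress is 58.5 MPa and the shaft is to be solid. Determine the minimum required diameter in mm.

131 mm

For a solid shaft τ_max = 16T/(πd³), so d = (16T/(π τ_allow))^(1/3) = (16·25900/(π·5.85×10^7))^(1/3) = 0.1311 m.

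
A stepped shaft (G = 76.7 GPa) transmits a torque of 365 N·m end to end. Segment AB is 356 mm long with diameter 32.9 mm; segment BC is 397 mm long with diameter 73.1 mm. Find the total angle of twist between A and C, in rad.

J_AB = π(0.0329)⁴/32 = 1.15×10^-7 m⁴; J_BC = π(0.0731)⁴/32 = 2.80×10^-6 m⁴.
θ = (T/G)·Σ L_i/J_i = (365.0/76.7×10⁹)·(0.356/1.15×10^-7 + 0.397/2.80×10^-6) = 0.01540 rad.

0.0154 rad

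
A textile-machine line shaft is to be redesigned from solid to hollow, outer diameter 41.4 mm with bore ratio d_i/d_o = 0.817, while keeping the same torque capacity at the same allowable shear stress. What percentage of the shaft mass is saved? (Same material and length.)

50.7 %

Equal τ_max and T ⇒ the solid shaft needs d_s³ = d_o³(1−k⁴), so d_s = 41.4·(1−0.817⁴)^(1/3) = 34.01 mm.
Area ratio A_h/A_s = d_o²(1−k²)/d_s² = (1−k²)/(1−k⁴)^(2/3) = 0.4927.
Mass saving = 1 − 0.4927 = 50.7 %.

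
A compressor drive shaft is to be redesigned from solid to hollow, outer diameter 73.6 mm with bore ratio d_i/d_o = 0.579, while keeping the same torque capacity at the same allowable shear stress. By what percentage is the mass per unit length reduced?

28.0 %

Equal τ_max and T ⇒ the solid shaft needs d_s³ = d_o³(1−k⁴), so d_s = 73.6·(1−0.579⁴)^(1/3) = 70.73 mm.
Area ratio A_h/A_s = d_o²(1−k²)/d_s² = (1−k²)/(1−k⁴)^(2/3) = 0.7197.
Mass saving = 1 − 0.7197 = 28.0 %.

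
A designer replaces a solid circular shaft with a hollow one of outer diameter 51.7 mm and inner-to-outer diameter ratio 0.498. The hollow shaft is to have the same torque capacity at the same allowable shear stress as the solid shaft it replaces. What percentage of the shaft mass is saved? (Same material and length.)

Equal τ_max and T ⇒ the solid shaft needs d_s³ = d_o³(1−k⁴), so d_s = 51.7·(1−0.498⁴)^(1/3) = 50.62 mm.
Area ratio A_h/A_s = d_o²(1−k²)/d_s² = (1−k²)/(1−k⁴)^(2/3) = 0.7845.
Mass saving = 1 − 0.7845 = 21.5 %.

21.5 %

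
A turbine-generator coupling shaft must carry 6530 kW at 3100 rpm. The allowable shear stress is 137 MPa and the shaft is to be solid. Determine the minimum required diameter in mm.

90.8 mm

ω = 2π·3100/60 = 324.6 rad/s, so T = P/ω = 6530×10³ / 324.6 = 20120 N·m.
For a solid shaft τ_max = 16T/(πd³), so d = (16T/(π τ_allow))^(1/3) = (16·20120/(π·1.37×10^8))^(1/3) = 0.09077 m.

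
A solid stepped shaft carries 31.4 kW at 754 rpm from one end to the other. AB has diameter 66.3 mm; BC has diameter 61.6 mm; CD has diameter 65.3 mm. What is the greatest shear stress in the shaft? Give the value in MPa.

ω = 2π·754/60 = 78.96 rad/s, so T = P/ω = 31.4×10³ / 78.96 = 397.7 N·m.
Under the same torque, τ_max = 16T/(πd³) is largest where d is smallest — segment BC (d = 61.6 mm).
τ_max = 16·397.7/(π·(0.0616)³) = 8.665×10^6 Pa.

8.66 MPa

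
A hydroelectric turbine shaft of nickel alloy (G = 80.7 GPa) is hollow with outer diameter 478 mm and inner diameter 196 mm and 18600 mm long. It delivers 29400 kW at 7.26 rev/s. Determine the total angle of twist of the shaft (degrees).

1.71°

ω = 2π·7.26 = 45.62 rad/s, so T = P/ω = 29400×10³ / 45.62 = 644500 N·m.
J = π(d_o⁴ − d_i⁴)/32 = π(0.478⁴ − 0.196⁴)/32 = 4.980×10^-3 m⁴.
θ = T·L/(G·J) = 644500 × 18.6 / (80.7×10⁹ × 4.980×10^-3) = 0.02983 rad.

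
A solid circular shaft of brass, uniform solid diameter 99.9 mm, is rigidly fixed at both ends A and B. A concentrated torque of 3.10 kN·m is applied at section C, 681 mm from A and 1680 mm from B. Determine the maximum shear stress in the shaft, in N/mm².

With uniform GJ and both ends fixed, compatibility θ_AC = θ_CB gives T_A·a = T_B·b, together with T_A + T_B = T₀.
T_A = T₀·b/(a+b) = 3100·1680/2361 = 2206 N·m; T_B = 894.2 N·m.
τ in each portion: τ_AC = 1.13×10^7 Pa, τ_CB = 4.57×10^6 Pa; maximum is in AC.
τ_max = T_AC·r/J = 2206·0.0500/9.78×10^-6 = 1.127×10^7 Pa.

11.3 N/mm²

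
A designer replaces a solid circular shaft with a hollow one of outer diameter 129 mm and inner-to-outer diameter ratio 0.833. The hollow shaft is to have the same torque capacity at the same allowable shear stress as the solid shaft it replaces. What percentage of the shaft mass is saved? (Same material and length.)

Equal τ_max and T ⇒ the solid shaft needs d_s³ = d_o³(1−k⁴), so d_s = 129·(1−0.833⁴)^(1/3) = 103.6 mm.
Area ratio A_h/A_s = d_o²(1−k²)/d_s² = (1−k²)/(1−k⁴)^(2/3) = 0.4743.
Mass saving = 1 − 0.4743 = 52.6 %.

52.6 %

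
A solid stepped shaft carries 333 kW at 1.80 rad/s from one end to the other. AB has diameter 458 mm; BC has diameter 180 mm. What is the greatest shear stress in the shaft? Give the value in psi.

ω = 1.80 rad/s, so T = P/ω = 333×10³ / 1.800 = 185000 N·m.
Under the same torque, τ_max = 16T/(πd³) is largest where d is smallest — segment BC (d = 180 mm).
τ_max = 16·185000/(π·(0.180)³) = 1.616×10^8 Pa.

23400 psi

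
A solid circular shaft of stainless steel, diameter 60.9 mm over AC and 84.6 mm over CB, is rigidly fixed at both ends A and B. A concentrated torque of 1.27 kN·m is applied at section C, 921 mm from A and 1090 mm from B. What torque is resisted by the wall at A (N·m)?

306 N·m

Compatibility: T_A·a/J_AC = T_B·b/J_CB with T_A + T_B = T₀.
J_AC = 1.35×10^-6 m⁴, J_CB = 5.03×10^-6 m⁴, so T_A = T₀·(J_AC/a)/((J_AC/a)+(J_CB/b)) = 306.3 N·m, T_B = 963.7 N·m.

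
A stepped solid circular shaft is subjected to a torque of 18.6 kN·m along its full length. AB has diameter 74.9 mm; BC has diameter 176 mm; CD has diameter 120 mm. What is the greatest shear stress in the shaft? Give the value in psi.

Under the same torque, τ_max = 16T/(πd³) is largest where d is smallest — segment AB (d = 74.9 mm).
τ_max = 16·18600/(π·(0.0749)³) = 2.254×10^8 Pa.

32700 psi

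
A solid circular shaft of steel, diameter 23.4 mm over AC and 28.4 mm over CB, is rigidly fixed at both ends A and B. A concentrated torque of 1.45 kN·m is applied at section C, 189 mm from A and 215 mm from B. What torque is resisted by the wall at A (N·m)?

499 N·m

Compatibility: T_A·a/J_AC = T_B·b/J_CB with T_A + T_B = T₀.
J_AC = 2.94×10^-8 m⁴, J_CB = 6.39×10^-8 m⁴, so T_A = T₀·(J_AC/a)/((J_AC/a)+(J_CB/b)) = 498.7 N·m, T_B = 951.3 N·m.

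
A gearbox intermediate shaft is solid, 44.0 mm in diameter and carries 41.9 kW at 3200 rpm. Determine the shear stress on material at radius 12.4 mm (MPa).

4.21 MPa

ω = 2π·3200/60 = 335.1 rad/s, so T = P/ω = 41.9×10³ / 335.1 = 125.0 N·m.
J = πd⁴/32 = π(0.0440)⁴/32 = 3.680×10^-7 m⁴.
Shear stress varies linearly with radius: τ = T·r/J = 125.0 × 0.0124 / 3.680×10^-7 = 4.214×10^6 Pa.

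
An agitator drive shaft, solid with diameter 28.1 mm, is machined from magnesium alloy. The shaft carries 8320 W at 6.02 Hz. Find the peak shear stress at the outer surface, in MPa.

ω = 2π·6.02 = 37.82 rad/s, so T = P/ω = 8320 / 37.82 = 220.0 N·m.
J = πd⁴/32 = π(0.0281)⁴/32 = 6.121×10^-8 m⁴.
τ_max = T·r/J = 220.0 × 0.0140 / 6.121×10^-8 = 5.049×10^7 Pa.

50.5 MPa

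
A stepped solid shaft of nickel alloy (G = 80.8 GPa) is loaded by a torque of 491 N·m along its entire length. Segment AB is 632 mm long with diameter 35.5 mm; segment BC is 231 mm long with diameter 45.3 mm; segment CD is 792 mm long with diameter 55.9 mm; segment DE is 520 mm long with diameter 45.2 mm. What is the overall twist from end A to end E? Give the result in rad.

J_AB = π(0.0355)⁴/32 = 1.56×10^-7 m⁴; J_BC = π(0.0453)⁴/32 = 4.13×10^-7 m⁴; J_CD = π(0.0559)⁴/32 = 9.59×10^-7 m⁴; J_DE = π(0.0452)⁴/32 = 4.10×10^-7 m⁴.
θ = (T/G)·Σ L_i/J_i = (491.0/80.8×10⁹)·(0.632/1.56×10^-7 + 0.231/4.13×10^-7 + 0.792/9.59×10^-7 + 0.520/4.10×10^-7) = 0.04076 rad.

0.0408 rad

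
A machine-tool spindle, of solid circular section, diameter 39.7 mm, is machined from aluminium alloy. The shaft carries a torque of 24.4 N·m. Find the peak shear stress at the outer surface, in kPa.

J = πd⁴/32 = π(0.0397)⁴/32 = 2.439×10^-7 m⁴.
τ_max = T·r/J = 24.40 × 0.0199 / 2.439×10^-7 = 1.986×10^6 Pa.

1990 kPa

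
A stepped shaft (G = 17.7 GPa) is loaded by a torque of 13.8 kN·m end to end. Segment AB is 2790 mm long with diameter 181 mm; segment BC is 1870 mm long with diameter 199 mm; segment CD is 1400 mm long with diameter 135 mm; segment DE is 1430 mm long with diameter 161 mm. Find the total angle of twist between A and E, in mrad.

80.5 mrad

J_AB = π(0.181)⁴/32 = 1.05×10^-4 m⁴; J_BC = π(0.199)⁴/32 = 1.54×10^-4 m⁴; J_CD = π(0.135)⁴/32 = 3.26×10^-5 m⁴; J_DE = π(0.161)⁴/32 = 6.60×10^-5 m⁴.
θ = (T/G)·Σ L_i/J_i = (13800/17.7×10⁹)·(2.79/1.05×10^-4 + 1.87/1.54×10^-4 + 1.40/3.26×10^-5 + 1.43/6.60×10^-5) = 0.08049 rad.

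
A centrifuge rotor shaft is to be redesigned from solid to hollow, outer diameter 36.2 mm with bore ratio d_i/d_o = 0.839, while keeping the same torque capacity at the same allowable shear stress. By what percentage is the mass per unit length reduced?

53.3 %

Equal τ_max and T ⇒ the solid shaft needs d_s³ = d_o³(1−k⁴), so d_s = 36.2·(1−0.839⁴)^(1/3) = 28.82 mm.
Area ratio A_h/A_s = d_o²(1−k²)/d_s² = (1−k²)/(1−k⁴)^(2/3) = 0.4672.
Mass saving = 1 − 0.4672 = 53.3 %.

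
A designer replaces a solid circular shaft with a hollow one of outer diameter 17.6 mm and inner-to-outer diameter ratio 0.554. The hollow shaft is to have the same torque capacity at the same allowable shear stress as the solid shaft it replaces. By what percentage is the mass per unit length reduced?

Equal τ_max and T ⇒ the solid shaft needs d_s³ = d_o³(1−k⁴), so d_s = 17.6·(1−0.554⁴)^(1/3) = 17.03 mm.
Area ratio A_h/A_s = d_o²(1−k²)/d_s² = (1−k²)/(1−k⁴)^(2/3) = 0.7403.
Mass saving = 1 − 0.7403 = 26.0 %.

26.0 %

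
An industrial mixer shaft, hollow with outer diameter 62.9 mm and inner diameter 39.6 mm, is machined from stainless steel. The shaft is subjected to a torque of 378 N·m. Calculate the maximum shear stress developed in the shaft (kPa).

J = π(d_o⁴ − d_i⁴)/32 = π(0.0629⁴ − 0.0396⁴)/32 = 1.295×10^-6 m⁴.
τ_max = T·r/J = 378.0 × 0.0314 / 1.295×10^-6 = 9.178×10^6 Pa.

9180 kPa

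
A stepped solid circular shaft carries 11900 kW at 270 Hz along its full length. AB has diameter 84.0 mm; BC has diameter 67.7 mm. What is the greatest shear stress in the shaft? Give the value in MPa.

115 MPa

ω = 2π·270 = 1696 rad/s, so T = P/ω = 11900×10³ / 1696 = 7015 N·m.
Under the same torque, τ_max = 16T/(πd³) is largest where d is smallest — segment BC (d = 67.7 mm).
τ_max = 16·7015/(π·(0.0677)³) = 1.151×10^8 Pa.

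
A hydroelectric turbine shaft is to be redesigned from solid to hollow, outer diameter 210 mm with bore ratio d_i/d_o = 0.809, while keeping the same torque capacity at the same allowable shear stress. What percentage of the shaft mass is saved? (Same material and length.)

Equal τ_max and T ⇒ the solid shaft needs d_s³ = d_o³(1−k⁴), so d_s = 210·(1−0.809⁴)^(1/3) = 174.3 mm.
Area ratio A_h/A_s = d_o²(1−k²)/d_s² = (1−k²)/(1−k⁴)^(2/3) = 0.5016.
Mass saving = 1 − 0.5016 = 49.8 %.

49.8 %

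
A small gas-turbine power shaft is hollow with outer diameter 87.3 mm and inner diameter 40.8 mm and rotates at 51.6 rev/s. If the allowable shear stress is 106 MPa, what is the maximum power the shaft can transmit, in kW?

4280 kW

J = π(d_o⁴ − d_i⁴)/32 = π(0.0873⁴ − 0.0408⁴)/32 = 5.430×10^-6 m⁴.
T_max = τ_allow·J/r = 1.06×10^8 × 5.430×10^-6 / 0.0437 = 13190 N·m.
ω = 2π·51.6 = 324.2 rad/s, so P_max = T_max·ω = 4.275×10^6 W.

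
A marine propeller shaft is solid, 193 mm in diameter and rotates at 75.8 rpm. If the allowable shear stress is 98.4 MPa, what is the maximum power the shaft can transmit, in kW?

1100 kW

J = πd⁴/32 = π(0.193)⁴/32 = 1.362×10^-4 m⁴.
T_max = τ_allow·J/r = 9.84×10^7 × 1.362×10^-4 / 0.0965 = 138900 N·m.
ω = 2π·75.8/60 = 7.938 rad/s, so P_max = T_max·ω = 1.103×10^6 W.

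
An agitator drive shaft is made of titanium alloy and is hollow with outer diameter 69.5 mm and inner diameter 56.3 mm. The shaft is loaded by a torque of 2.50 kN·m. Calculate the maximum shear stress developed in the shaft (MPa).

66.6 MPa

J = π(d_o⁴ − d_i⁴)/32 = π(0.0695⁴ − 0.0563⁴)/32 = 1.304×10^-6 m⁴.
τ_max = T·r/J = 2500 × 0.0348 / 1.304×10^-6 = 6.661×10^7 Pa.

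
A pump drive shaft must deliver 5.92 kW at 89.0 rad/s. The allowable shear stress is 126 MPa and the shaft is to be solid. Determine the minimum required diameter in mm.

13.9 mm

ω = 89.0 rad/s, so T = P/ω = 5.92×10³ / 89.00 = 66.52 N·m.
For a solid shaft τ_max = 16T/(πd³), so d = (16T/(π τ_allow))^(1/3) = (16·66.52/(π·1.26×10^8))^(1/3) = 0.01391 m.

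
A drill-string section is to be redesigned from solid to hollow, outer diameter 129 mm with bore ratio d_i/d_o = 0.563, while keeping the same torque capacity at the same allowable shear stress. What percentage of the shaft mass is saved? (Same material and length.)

Equal τ_max and T ⇒ the solid shaft needs d_s³ = d_o³(1−k⁴), so d_s = 129·(1−0.563⁴)^(1/3) = 124.5 mm.
Area ratio A_h/A_s = d_o²(1−k²)/d_s² = (1−k²)/(1−k⁴)^(2/3) = 0.7330.
Mass saving = 1 − 0.7330 = 26.7 %.

26.7 %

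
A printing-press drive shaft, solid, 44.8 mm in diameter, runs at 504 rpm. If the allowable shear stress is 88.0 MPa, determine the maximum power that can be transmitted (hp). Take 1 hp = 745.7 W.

J = πd⁴/32 = π(0.0448)⁴/32 = 3.955×10^-7 m⁴.
T_max = τ_allow·J/r = 8.80×10^7 × 3.955×10^-7 / 0.0224 = 1554 N·m.
ω = 2π·504/60 = 52.78 rad/s, so P_max = T_max·ω = 8.200×10^4 W.

110 hp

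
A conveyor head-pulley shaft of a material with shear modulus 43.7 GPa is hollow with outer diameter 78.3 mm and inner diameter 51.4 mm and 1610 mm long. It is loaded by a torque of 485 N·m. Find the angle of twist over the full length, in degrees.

0.341°

J = π(d_o⁴ − d_i⁴)/32 = π(0.0783⁴ − 0.0514⁴)/32 = 3.005×10^-6 m⁴.
θ = T·L/(G·J) = 485.0 × 1.61 / (43.7×10⁹ × 3.005×10^-6) = 5.946×10^-3 rad.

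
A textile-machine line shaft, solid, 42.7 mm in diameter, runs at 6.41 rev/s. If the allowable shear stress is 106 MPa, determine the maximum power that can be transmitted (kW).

J = πd⁴/32 = π(0.0427)⁴/32 = 3.264×10^-7 m⁴.
T_max = τ_allow·J/r = 1.06×10^8 × 3.264×10^-7 / 0.0214 = 1620 N·m.
ω = 2π·6.41 = 40.28 rad/s, so P_max = T_max·ω = 6.526×10^4 W.

65.3 kW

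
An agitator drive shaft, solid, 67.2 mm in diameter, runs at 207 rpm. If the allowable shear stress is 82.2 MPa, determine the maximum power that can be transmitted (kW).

J = πd⁴/32 = π(0.0672)⁴/32 = 2.002×10^-6 m⁴.
T_max = τ_allow·J/r = 8.22×10^7 × 2.002×10^-6 / 0.0336 = 4898 N·m.
ω = 2π·207/60 = 21.68 rad/s, so P_max = T_max·ω = 1.062×10^5 W.

106 kW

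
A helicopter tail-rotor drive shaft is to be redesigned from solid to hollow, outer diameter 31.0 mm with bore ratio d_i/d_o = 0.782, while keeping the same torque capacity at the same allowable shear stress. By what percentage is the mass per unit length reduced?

46.9 %

Equal τ_max and T ⇒ the solid shaft needs d_s³ = d_o³(1−k⁴), so d_s = 31.0·(1−0.782⁴)^(1/3) = 26.52 mm.
Area ratio A_h/A_s = d_o²(1−k²)/d_s² = (1−k²)/(1−k⁴)^(2/3) = 0.5308.
Mass saving = 1 − 0.5308 = 46.9 %.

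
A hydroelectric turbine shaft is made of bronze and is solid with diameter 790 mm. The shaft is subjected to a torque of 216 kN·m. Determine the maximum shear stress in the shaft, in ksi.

0.324 ksi

J = πd⁴/32 = π(0.790)⁴/32 = 0.03824 m⁴.
τ_max = T·r/J = 216000 × 0.395 / 0.03824 = 2.231×10^6 Pa.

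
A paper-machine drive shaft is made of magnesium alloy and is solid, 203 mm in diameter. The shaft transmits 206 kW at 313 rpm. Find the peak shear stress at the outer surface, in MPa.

ω = 2π·313/60 = 32.78 rad/s, so T = P/ω = 206×10³ / 32.78 = 6285 N·m.
J = πd⁴/32 = π(0.203)⁴/32 = 1.667×10^-4 m⁴.
τ_max = T·r/J = 6285 × 0.102 / 1.667×10^-4 = 3.826×10^6 Pa.

3.83 MPa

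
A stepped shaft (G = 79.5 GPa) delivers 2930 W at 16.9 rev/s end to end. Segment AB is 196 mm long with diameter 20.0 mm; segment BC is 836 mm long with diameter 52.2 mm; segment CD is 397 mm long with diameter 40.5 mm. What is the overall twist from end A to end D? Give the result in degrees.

0.301°

ω = 2π·16.9 = 106.2 rad/s, so T = P/ω = 2930 / 106.2 = 27.59 N·m.
J_AB = π(0.0200)⁴/32 = 1.57×10^-8 m⁴; J_BC = π(0.0522)⁴/32 = 7.29×10^-7 m⁴; J_CD = π(0.0405)⁴/32 = 2.64×10^-7 m⁴.
θ = (T/G)·Σ L_i/J_i = (27.59/79.5×10⁹)·(0.196/1.57×10^-8 + 0.836/7.29×10^-7 + 0.397/2.64×10^-7) = 5.251×10^-3 rad.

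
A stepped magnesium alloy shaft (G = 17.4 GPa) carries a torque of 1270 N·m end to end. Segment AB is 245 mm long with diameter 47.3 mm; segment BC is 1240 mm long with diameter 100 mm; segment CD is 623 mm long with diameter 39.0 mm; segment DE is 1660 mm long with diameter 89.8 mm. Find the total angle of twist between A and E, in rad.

J_AB = π(0.0473)⁴/32 = 4.91×10^-7 m⁴; J_BC = π(0.100)⁴/32 = 9.82×10^-6 m⁴; J_CD = π(0.0390)⁴/32 = 2.27×10^-7 m⁴; J_DE = π(0.0898)⁴/32 = 6.38×10^-6 m⁴.
θ = (T/G)·Σ L_i/J_i = (1270/17.4×10⁹)·(0.245/4.91×10^-7 + 1.24/9.82×10^-6 + 0.623/2.27×10^-7 + 1.66/6.38×10^-6) = 0.2648 rad.

0.265 rad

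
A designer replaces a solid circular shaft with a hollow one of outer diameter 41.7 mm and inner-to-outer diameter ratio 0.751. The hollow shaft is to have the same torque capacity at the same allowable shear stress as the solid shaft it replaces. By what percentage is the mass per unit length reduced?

Equal τ_max and T ⇒ the solid shaft needs d_s³ = d_o³(1−k⁴), so d_s = 41.7·(1−0.751⁴)^(1/3) = 36.70 mm.
Area ratio A_h/A_s = d_o²(1−k²)/d_s² = (1−k²)/(1−k⁴)^(2/3) = 0.5628.
Mass saving = 1 − 0.5628 = 43.7 %.

43.7 %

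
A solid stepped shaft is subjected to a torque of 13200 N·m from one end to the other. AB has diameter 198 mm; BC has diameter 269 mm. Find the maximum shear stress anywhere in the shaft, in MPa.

Under the same torque, τ_max = 16T/(πd³) is largest where d is smallest — segment AB (d = 198 mm).
τ_max = 16·13200/(π·(0.198)³) = 8.661×10^6 Pa.

8.66 MPa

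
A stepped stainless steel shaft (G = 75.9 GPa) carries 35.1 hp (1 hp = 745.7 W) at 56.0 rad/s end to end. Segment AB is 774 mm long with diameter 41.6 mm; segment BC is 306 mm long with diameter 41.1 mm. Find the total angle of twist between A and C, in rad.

0.0229 rad

ω = 56.0 rad/s, so T = P/ω = 35.1×745.7 / 56.00 = 467.4 N·m.
J_AB = π(0.0416)⁴/32 = 2.94×10^-7 m⁴; J_BC = π(0.0411)⁴/32 = 2.80×10^-7 m⁴.
θ = (T/G)·Σ L_i/J_i = (467.4/75.9×10⁹)·(0.774/2.94×10^-7 + 0.306/2.80×10^-7) = 0.02294 rad.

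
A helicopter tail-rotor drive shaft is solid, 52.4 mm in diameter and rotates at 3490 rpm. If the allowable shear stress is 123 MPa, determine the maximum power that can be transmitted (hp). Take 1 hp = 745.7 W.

J = πd⁴/32 = π(0.0524)⁴/32 = 7.402×10^-7 m⁴.
T_max = τ_allow·J/r = 1.23×10^8 × 7.402×10^-7 / 0.0262 = 3475 N·m.
ω = 2π·3490/60 = 365.5 rad/s, so P_max = T_max·ω = 1.270×10^6 W.

1700 hp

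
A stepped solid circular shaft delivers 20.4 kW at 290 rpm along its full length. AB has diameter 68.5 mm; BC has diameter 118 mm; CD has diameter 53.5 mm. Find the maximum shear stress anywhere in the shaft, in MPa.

22.3 MPa

ω = 2π·290/60 = 30.37 rad/s, so T = P/ω = 20.4×10³ / 30.37 = 671.7 N·m.
Under the same torque, τ_max = 16T/(πd³) is largest where d is smallest — segment CD (d = 53.5 mm).
τ_max = 16·671.7/(π·(0.0535)³) = 2.234×10^7 Pa.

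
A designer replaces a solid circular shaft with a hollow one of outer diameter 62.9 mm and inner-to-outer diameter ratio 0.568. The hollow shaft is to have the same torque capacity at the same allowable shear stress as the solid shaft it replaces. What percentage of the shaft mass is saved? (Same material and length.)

27.1 %

Equal τ_max and T ⇒ the solid shaft needs d_s³ = d_o³(1−k⁴), so d_s = 62.9·(1−0.568⁴)^(1/3) = 60.64 mm.
Area ratio A_h/A_s = d_o²(1−k²)/d_s² = (1−k²)/(1−k⁴)^(2/3) = 0.7289.
Mass saving = 1 − 0.7289 = 27.1 %.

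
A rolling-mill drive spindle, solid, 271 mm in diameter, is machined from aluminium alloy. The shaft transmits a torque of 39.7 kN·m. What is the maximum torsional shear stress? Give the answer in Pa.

1.02e7 Pa

J = πd⁴/32 = π(0.271)⁴/32 = 5.295×10^-4 m⁴.
τ_max = T·r/J = 39700 × 0.136 / 5.295×10^-4 = 1.016×10^7 Pa.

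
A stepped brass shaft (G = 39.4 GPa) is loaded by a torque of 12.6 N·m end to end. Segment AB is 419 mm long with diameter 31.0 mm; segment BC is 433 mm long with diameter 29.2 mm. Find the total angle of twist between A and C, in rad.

J_AB = π(0.0310)⁴/32 = 9.07×10^-8 m⁴; J_BC = π(0.0292)⁴/32 = 7.14×10^-8 m⁴.
θ = (T/G)·Σ L_i/J_i = (12.60/39.4×10⁹)·(0.419/9.07×10^-8 + 0.433/7.14×10^-8) = 3.418×10^-3 rad.

0.00342 rad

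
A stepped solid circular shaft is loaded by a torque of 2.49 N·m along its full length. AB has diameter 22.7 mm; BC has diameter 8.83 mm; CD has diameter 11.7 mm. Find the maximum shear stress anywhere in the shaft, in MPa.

18.4 MPa

Under the same torque, τ_max = 16T/(πd³) is largest where d is smallest — segment BC (d = 8.83 mm).
τ_max = 16·2.490/(π·(0.00883)³) = 1.842×10^7 Pa.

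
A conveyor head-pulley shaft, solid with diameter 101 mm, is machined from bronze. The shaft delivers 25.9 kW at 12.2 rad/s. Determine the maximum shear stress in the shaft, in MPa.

ω = 12.2 rad/s, so T = P/ω = 25.9×10³ / 12.20 = 2123 N·m.
J = πd⁴/32 = π(0.101)⁴/32 = 1.022×10^-5 m⁴.
τ_max = T·r/J = 2123 × 0.0505 / 1.022×10^-5 = 1.049×10^7 Pa.

10.5 MPa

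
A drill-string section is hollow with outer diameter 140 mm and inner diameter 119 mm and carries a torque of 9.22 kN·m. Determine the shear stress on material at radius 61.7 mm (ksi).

4.58 ksi

J = π(d_o⁴ − d_i⁴)/32 = π(0.140⁴ − 0.119⁴)/32 = 1.803×10^-5 m⁴.
Shear stress varies linearly with radius: τ = T·r/J = 9220 × 0.0617 / 1.803×10^-5 = 3.156×10^7 Pa.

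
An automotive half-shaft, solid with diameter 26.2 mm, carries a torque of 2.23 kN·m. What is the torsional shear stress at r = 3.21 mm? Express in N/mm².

J = πd⁴/32 = π(0.0262)⁴/32 = 4.626×10^-8 m⁴.
Shear stress varies linearly with radius: τ = T·r/J = 2230 × 0.00321 / 4.626×10^-8 = 1.547×10^8 Pa.

155 N/mm²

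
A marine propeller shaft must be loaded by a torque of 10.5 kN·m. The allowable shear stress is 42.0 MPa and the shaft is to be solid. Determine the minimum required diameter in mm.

For a solid shaft τ_max = 16T/(πd³), so d = (16T/(π τ_allow))^(1/3) = (16·10500/(π·4.20×10^7))^(1/3) = 0.1084 m.

108 mm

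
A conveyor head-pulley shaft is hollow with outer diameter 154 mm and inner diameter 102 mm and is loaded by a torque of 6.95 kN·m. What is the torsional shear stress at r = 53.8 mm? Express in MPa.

J = π(d_o⁴ − d_i⁴)/32 = π(0.154⁴ − 0.102⁴)/32 = 4.459×10^-5 m⁴.
Shear stress varies linearly with radius: τ = T·r/J = 6950 × 0.0538 / 4.459×10^-5 = 8.385×10^6 Pa.

8.39 MPa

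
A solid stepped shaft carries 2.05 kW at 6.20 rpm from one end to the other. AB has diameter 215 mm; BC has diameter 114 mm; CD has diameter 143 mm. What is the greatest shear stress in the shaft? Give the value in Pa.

ω = 2π·6.20/60 = 0.6493 rad/s, so T = P/ω = 2.05×10³ / 0.6493 = 3157 N·m.
Under the same torque, τ_max = 16T/(πd³) is largest where d is smallest — segment BC (d = 114 mm).
τ_max = 16·3157/(π·(0.114)³) = 1.085×10^7 Pa.

1.09e7 Pa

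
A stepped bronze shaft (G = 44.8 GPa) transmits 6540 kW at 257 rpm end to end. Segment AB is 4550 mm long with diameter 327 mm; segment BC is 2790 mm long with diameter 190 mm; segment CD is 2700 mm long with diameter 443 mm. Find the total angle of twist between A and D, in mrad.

ω = 2π·257/60 = 26.91 rad/s, so T = P/ω = 6540×10³ / 26.91 = 243000 N·m.
J_AB = π(0.327)⁴/32 = 1.12×10^-3 m⁴; J_BC = π(0.190)⁴/32 = 1.28×10^-4 m⁴; J_CD = π(0.443)⁴/32 = 3.78×10^-3 m⁴.
θ = (T/G)·Σ L_i/J_i = (243000/44.8×10⁹)·(4.55/1.12×10^-3 + 2.79/1.28×10^-4 + 2.70/3.78×10^-3) = 0.1441 rad.

144 mrad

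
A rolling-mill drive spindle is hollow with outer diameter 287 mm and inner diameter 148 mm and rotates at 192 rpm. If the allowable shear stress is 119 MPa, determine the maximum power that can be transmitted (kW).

J = π(d_o⁴ − d_i⁴)/32 = π(0.287⁴ − 0.148⁴)/32 = 6.190×10^-4 m⁴.
T_max = τ_allow·J/r = 1.19×10^8 × 6.190×10^-4 / 0.143 = 513300 N·m.
ω = 2π·192/60 = 20.11 rad/s, so P_max = T_max·ω = 1.032×10^7 W.

10300 kW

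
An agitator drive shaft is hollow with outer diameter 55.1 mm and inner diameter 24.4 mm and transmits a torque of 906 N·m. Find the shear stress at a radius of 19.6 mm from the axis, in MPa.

20.4 MPa

J = π(d_o⁴ − d_i⁴)/32 = π(0.0551⁴ − 0.0244⁴)/32 = 8.701×10^-7 m⁴.
Shear stress varies linearly with radius: τ = T·r/J = 906.0 × 0.0196 / 8.701×10^-7 = 2.041×10^7 Pa.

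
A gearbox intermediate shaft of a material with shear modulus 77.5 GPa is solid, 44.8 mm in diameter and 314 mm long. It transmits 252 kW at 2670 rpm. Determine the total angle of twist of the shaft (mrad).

9.23 mrad

ω = 2π·2670/60 = 279.6 rad/s, so T = P/ω = 252×10³ / 279.6 = 901.3 N·m.
J = πd⁴/32 = π(0.0448)⁴/32 = 3.955×10^-7 m⁴.
θ = T·L/(G·J) = 901.3 × 0.314 / (77.5×10⁹ × 3.955×10^-7) = 9.234×10^-3 rad.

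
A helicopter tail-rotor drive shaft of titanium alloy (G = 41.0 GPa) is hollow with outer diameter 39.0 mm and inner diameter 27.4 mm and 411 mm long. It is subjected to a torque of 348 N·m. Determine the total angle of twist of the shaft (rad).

0.0203 rad

J = π(d_o⁴ − d_i⁴)/32 = π(0.0390⁴ − 0.0274⁴)/32 = 1.718×10^-7 m⁴.
θ = T·L/(G·J) = 348.0 × 0.411 / (41.0×10⁹ × 1.718×10^-7) = 0.02031 rad.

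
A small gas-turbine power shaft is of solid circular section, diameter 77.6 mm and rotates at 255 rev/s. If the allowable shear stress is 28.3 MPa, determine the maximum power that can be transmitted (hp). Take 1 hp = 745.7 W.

J = πd⁴/32 = π(0.0776)⁴/32 = 3.560×10^-6 m⁴.
T_max = τ_allow·J/r = 2.83×10^7 × 3.560×10^-6 / 0.0388 = 2597 N·m.
ω = 2π·255 = 1602 rad/s, so P_max = T_max·ω = 4.160×10^6 W.

5580 hp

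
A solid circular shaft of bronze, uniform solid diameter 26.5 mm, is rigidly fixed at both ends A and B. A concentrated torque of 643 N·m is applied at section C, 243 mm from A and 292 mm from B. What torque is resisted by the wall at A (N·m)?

351 N·m

With uniform GJ and both ends fixed, compatibility θ_AC = θ_CB gives T_A·a = T_B·b, together with T_A + T_B = T₀.
T_A = T₀·b/(a+b) = 643.0·292/535.0 = 350.9 N·m; T_B = 292.1 N·m.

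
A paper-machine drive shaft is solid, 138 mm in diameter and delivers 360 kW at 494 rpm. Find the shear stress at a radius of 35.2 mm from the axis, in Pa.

6.88e6 Pa

ω = 2π·494/60 = 51.73 rad/s, so T = P/ω = 360×10³ / 51.73 = 6959 N·m.
J = πd⁴/32 = π(0.138)⁴/32 = 3.561×10^-5 m⁴.
Shear stress varies linearly with radius: τ = T·r/J = 6959 × 0.0352 / 3.561×10^-5 = 6.880×10^6 Pa.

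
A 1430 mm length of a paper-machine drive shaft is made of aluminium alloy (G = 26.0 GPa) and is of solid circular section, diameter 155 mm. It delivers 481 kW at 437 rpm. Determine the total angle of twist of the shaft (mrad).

ω = 2π·437/60 = 45.76 rad/s, so T = P/ω = 481×10³ / 45.76 = 10510 N·m.
J = πd⁴/32 = π(0.155)⁴/32 = 5.667×10^-5 m⁴.
θ = T·L/(G·J) = 10510 × 1.43 / (26.0×10⁹ × 5.667×10^-5) = 0.01020 rad.

10.2 mrad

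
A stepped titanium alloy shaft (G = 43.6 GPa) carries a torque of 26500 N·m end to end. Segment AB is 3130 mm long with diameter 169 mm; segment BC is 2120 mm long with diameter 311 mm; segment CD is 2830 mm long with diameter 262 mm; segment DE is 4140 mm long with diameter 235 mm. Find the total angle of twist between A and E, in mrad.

37.3 mrad

J_AB = π(0.169)⁴/32 = 8.01×10^-5 m⁴; J_BC = π(0.311)⁴/32 = 9.18×10^-4 m⁴; J_CD = π(0.262)⁴/32 = 4.63×10^-4 m⁴; J_DE = π(0.235)⁴/32 = 2.99×10^-4 m⁴.
θ = (T/G)·Σ L_i/J_i = (26500/43.6×10⁹)·(3.13/8.01×10^-5 + 2.12/9.18×10^-4 + 2.83/4.63×10^-4 + 4.14/2.99×10^-4) = 0.03728 rad.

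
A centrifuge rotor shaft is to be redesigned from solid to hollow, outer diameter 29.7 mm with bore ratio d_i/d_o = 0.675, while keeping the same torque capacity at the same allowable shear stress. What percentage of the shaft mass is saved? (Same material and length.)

36.4 %

Equal τ_max and T ⇒ the solid shaft needs d_s³ = d_o³(1−k⁴), so d_s = 29.7·(1−0.675⁴)^(1/3) = 27.48 mm.
Area ratio A_h/A_s = d_o²(1−k²)/d_s² = (1−k²)/(1−k⁴)^(2/3) = 0.6357.
Mass saving = 1 − 0.6357 = 36.4 %.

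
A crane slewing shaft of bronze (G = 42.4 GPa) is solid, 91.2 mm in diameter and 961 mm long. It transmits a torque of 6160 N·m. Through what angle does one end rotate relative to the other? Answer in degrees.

J = πd⁴/32 = π(0.0912)⁴/32 = 6.792×10^-6 m⁴.
θ = T·L/(G·J) = 6160 × 0.961 / (42.4×10⁹ × 6.792×10^-6) = 0.02056 rad.

1.18°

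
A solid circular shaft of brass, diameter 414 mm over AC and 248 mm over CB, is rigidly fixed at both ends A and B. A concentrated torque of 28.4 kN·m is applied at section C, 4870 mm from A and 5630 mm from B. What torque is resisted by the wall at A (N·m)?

Compatibility: T_A·a/J_AC = T_B·b/J_CB with T_A + T_B = T₀.
J_AC = 2.88×10^-3 m⁴, J_CB = 3.71×10^-4 m⁴, so T_A = T₀·(J_AC/a)/((J_AC/a)+(J_CB/b)) = 25550 N·m, T_B = 2846 N·m.

25600 N·m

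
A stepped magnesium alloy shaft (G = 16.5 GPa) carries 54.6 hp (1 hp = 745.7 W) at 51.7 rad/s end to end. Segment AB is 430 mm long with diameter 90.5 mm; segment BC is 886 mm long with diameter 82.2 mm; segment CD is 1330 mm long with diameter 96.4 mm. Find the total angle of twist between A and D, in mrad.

20.0 mrad

ω = 51.7 rad/s, so T = P/ω = 54.6×745.7 / 51.70 = 787.5 N·m.
J_AB = π(0.0905)⁴/32 = 6.59×10^-6 m⁴; J_BC = π(0.0822)⁴/32 = 4.48×10^-6 m⁴; J_CD = π(0.0964)⁴/32 = 8.48×10^-6 m⁴.
θ = (T/G)·Σ L_i/J_i = (787.5/16.5×10⁹)·(0.430/6.59×10^-6 + 0.886/4.48×10^-6 + 1.33/8.48×10^-6) = 0.02004 rad.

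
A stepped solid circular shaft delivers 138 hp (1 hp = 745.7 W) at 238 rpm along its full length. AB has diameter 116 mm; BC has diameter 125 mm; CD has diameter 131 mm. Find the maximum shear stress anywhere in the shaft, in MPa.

ω = 2π·238/60 = 24.92 rad/s, so T = P/ω = 138×745.7 / 24.92 = 4129 N·m.
Under the same torque, τ_max = 16T/(πd³) is largest where d is smallest — segment AB (d = 116 mm).
τ_max = 16·4129/(π·(0.116)³) = 1.347×10^7 Pa.

13.5 MPa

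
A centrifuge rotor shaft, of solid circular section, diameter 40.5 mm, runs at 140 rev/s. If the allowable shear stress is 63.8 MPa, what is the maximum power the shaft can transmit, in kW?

J = πd⁴/32 = π(0.0405)⁴/32 = 2.641×10^-7 m⁴.
T_max = τ_allow·J/r = 6.38×10^7 × 2.641×10^-7 / 0.0203 = 832.2 N·m.
ω = 2π·140 = 879.6 rad/s, so P_max = T_max·ω = 7.320×10^5 W.

732 kW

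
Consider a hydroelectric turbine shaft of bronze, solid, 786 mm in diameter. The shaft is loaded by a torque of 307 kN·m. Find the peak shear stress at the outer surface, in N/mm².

J = πd⁴/32 = π(0.786)⁴/32 = 0.03747 m⁴.
τ_max = T·r/J = 307000 × 0.393 / 0.03747 = 3.220×10^6 Pa.

3.22 N/mm²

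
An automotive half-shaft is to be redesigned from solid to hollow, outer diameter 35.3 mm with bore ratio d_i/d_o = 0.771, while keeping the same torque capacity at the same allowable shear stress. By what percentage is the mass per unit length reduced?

45.8 %

Equal τ_max and T ⇒ the solid shaft needs d_s³ = d_o³(1−k⁴), so d_s = 35.3·(1−0.771⁴)^(1/3) = 30.53 mm.
Area ratio A_h/A_s = d_o²(1−k²)/d_s² = (1−k²)/(1−k⁴)^(2/3) = 0.5423.
Mass saving = 1 − 0.5423 = 45.8 %.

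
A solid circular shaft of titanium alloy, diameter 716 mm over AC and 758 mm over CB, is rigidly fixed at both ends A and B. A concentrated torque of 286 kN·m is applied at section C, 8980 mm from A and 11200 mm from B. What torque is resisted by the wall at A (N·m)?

Compatibility: T_A·a/J_AC = T_B·b/J_CB with T_A + T_B = T₀.
J_AC = 0.0258 m⁴, J_CB = 0.0324 m⁴, so T_A = T₀·(J_AC/a)/((J_AC/a)+(J_CB/b)) = 142500 N·m, T_B = 143500 N·m.

142000 N·m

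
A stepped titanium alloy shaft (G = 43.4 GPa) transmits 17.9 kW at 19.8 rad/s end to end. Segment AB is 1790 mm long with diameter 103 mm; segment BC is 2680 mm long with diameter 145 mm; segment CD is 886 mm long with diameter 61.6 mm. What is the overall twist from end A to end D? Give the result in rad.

ω = 19.8 rad/s, so T = P/ω = 17.9×10³ / 19.80 = 904.0 N·m.
J_AB = π(0.103)⁴/32 = 1.10×10^-5 m⁴; J_BC = π(0.145)⁴/32 = 4.34×10^-5 m⁴; J_CD = π(0.0616)⁴/32 = 1.41×10^-6 m⁴.
θ = (T/G)·Σ L_i/J_i = (904.0/43.4×10⁹)·(1.79/1.10×10^-5 + 2.68/4.34×10^-5 + 0.886/1.41×10^-6) = 0.01772 rad.

0.0177 rad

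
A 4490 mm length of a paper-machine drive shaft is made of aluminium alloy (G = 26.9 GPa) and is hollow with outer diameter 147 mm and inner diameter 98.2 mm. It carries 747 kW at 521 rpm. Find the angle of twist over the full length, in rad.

ω = 2π·521/60 = 54.56 rad/s, so T = P/ω = 747×10³ / 54.56 = 13690 N·m.
J = π(d_o⁴ − d_i⁴)/32 = π(0.147⁴ − 0.0982⁴)/32 = 3.671×10^-5 m⁴.
θ = T·L/(G·J) = 13690 × 4.49 / (26.9×10⁹ × 3.671×10^-5) = 0.06225 rad.

0.0622 rad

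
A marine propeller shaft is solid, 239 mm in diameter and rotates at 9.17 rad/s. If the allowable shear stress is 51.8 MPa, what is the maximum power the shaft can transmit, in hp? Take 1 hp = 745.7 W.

1710 hp

J = πd⁴/32 = π(0.239)⁴/32 = 3.203×10^-4 m⁴.
T_max = τ_allow·J/r = 5.18×10^7 × 3.203×10^-4 / 0.119 = 138900 N·m.
ω = 9.17 rad/s, so P_max = T_max·ω = 1.273×10^6 W.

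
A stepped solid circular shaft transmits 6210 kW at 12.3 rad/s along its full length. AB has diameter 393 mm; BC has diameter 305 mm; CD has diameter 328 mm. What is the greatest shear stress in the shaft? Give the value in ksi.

13.1 ksi

ω = 12.3 rad/s, so T = P/ω = 6210×10³ / 12.30 = 504900 N·m.
Under the same torque, τ_max = 16T/(πd³) is largest where d is smallest — segment BC (d = 305 mm).
τ_max = 16·504900/(π·(0.305)³) = 9.063×10^7 Pa.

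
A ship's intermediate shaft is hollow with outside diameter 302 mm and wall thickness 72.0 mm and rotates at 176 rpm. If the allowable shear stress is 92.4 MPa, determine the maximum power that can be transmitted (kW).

8520 kW

J = π(d_o⁴ − d_i⁴)/32 = π(0.302⁴ − 0.158⁴)/32 = 7.555×10^-4 m⁴.
T_max = τ_allow·J/r = 9.24×10^7 × 7.555×10^-4 / 0.151 = 462300 N·m.
ω = 2π·176/60 = 18.43 rad/s, so P_max = T_max·ω = 8.520×10^6 W.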